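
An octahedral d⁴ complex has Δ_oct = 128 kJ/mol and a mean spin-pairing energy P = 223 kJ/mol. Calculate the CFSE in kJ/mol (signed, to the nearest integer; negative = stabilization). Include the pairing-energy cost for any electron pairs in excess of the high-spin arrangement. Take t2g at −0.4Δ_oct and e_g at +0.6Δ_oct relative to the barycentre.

-77

Δ_oct < P, so pairing is avoided: the ground state is high-spin.
That gives t2g^3 e_g^1.
Orbital CFSE = -0.6Δ_oct = -0.6 × 128 = -77 kJ/mol.
High-spin has no excess pairs, so no pairing correction applies.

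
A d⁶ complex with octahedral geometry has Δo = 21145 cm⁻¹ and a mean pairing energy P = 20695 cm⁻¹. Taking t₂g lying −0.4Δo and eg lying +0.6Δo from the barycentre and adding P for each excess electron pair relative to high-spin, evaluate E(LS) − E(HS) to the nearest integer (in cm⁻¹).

-900

In the high-spin limit (t₂g⁴ eg²) the orbital term is -0.4Δo = -8458 cm⁻¹, with no excess pairing.
Low-spin: t₂g⁶ eg⁰, orbital CFSE = -2.4Δo = -50748 cm⁻¹; plus 2 excess pairs × P = +41390 cm⁻¹; total -9358 cm⁻¹.
E(LS) − E(HS) = -9358 − (-8458) = -900 cm⁻¹.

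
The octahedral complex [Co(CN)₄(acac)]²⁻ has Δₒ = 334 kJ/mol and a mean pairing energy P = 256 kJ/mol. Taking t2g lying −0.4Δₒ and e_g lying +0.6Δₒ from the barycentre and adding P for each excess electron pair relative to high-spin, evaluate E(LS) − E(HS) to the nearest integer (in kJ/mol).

-156

Ligand charges: 4×(-1) from CN⁻ and 1×(-1) from acac⁻ sum to -5; with overall charge -2, Co is +3.
Co³⁺: group 9, so d-count = 9 − 3 = 6.
In the high-spin limit (t2g^4 e_g^2) the orbital term is -0.4Δₒ = -134 kJ/mol, with no excess pairing.
Low-spin t2g^6 e_g^0 gives -2.4Δₒ = -802 kJ/mol, but forming 2 extra pairs costs 2P = 512 kJ/mol, so E(LS) = -802 + 512 = -290 kJ/mol.
Thus E(LS) − E(HS) = -156 kJ/mol.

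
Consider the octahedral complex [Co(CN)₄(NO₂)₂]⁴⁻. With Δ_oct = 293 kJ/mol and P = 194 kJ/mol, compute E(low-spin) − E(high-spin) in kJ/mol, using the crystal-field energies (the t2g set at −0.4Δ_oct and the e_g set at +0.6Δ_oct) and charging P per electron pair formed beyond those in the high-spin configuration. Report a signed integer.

-99

Ligand charges: 4×(-1) from CN⁻ and 2×(-1) from NO₂⁻ sum to -6; with overall charge -4, Co is +2.
Co sits in group 9; removing 2 electrons leaves Co²⁺ with 9 − 2 = 7 d electrons.
High-spin d⁷ fills as t2g^5 e_g^2 with CFSE 5(−0.4) + 2(+0.6) = -0.8Δ_oct = -234 kJ/mol.
Low-spin: t2g^6 e_g^1, orbital CFSE = -1.8Δ_oct = -527 kJ/mol; plus 1 excess pair × P = +194 kJ/mol; total -333 kJ/mol.
The difference is -333 − (-234) = -99 kJ/mol, so low-spin lies lower.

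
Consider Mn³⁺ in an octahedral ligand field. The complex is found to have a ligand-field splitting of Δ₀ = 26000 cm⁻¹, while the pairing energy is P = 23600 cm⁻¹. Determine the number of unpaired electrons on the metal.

Group 7 minus oxidation state +3 gives a d⁴ configuration for Mn³⁺.
With Δ₀ > P the complex is low-spin.
Configuration: t2g^4 e_g^0.
Unpaired electrons: 2.

2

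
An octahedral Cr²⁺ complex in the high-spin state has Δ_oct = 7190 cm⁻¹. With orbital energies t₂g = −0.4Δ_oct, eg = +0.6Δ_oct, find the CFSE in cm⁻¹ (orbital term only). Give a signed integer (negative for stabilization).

-4314

Cr is in group 6, so Cr²⁺ is d⁴ (6 − 2 = 4).
Configuration: t₂g³ eg¹.
The orbital stabilization is -0.6Δ_oct = -0.6 × 7190 = -4314 cm⁻¹.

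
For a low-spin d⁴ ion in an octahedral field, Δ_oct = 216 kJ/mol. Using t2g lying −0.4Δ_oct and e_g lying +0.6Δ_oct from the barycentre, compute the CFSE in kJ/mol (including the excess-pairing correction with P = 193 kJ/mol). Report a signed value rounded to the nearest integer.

-153

The d⁴ electrons fill as t2g^4 e_g^0.
The orbital stabilization is -1.6Δ_oct = -1.6 × 216 = -346 kJ/mol.
Relative to high-spin t2g^3 e_g^1 (0 paired), the low-spin configuration has 1 additional pair, contributing +1 × 193 = +193 kJ/mol.
Overall CFSE = -346 + 193 = -153 kJ/mol.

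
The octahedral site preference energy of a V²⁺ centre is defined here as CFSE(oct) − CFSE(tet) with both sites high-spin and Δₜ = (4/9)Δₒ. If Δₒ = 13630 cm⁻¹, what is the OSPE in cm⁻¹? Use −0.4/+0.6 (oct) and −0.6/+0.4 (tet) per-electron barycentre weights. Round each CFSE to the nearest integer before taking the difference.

-11510

V sits in group 5; removing 2 electrons leaves V²⁺ with 5 − 2 = 3 d electrons.
In an octahedral site d³ (HS) is t₂g³ eg⁰, giving CFSE(oct) = -1.2Δₒ = -16356 cm⁻¹.
Tetrahedral: e² t₂¹, CFSE = 2(−0.6) + 1(+0.4) = -0.8Δₜ = -0.8 × (4/9) × 13630 = -4846 cm⁻¹.
OSPE = -16356 − (-4846) = -11510 cm⁻¹.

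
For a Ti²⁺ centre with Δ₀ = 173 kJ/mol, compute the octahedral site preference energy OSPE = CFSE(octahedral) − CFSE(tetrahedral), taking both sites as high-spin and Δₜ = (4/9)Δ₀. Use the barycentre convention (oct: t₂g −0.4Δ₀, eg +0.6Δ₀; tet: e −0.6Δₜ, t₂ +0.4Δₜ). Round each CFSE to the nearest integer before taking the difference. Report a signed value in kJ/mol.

Ti sits in group 4; removing 2 electrons leaves Ti²⁺ with 4 − 2 = 2 d electrons.
Octahedral (high-spin): t₂g² eg⁰, CFSE = 2(−0.4) + 0(+0.6) = -0.8Δ₀ = -0.8 × 173 = -138 kJ/mol.
In a tetrahedral site the filling is e² t₂⁰: CFSE(tet) = -1.2Δₜ = -1.2 × (4/9)(173) = -92 kJ/mol.
OSPE = CFSE(oct) − CFSE(tet) = -138 − (-92) = -46 kJ/mol.

-46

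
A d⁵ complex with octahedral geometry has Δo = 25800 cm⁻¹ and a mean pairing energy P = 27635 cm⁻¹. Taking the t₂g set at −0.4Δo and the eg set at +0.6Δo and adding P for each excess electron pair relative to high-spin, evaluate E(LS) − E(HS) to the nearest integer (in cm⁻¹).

3670

In the high-spin limit (t₂g³ eg²) the orbital term is 0.0Δo = 0 cm⁻¹, with no excess pairing.
For low-spin the configuration is t₂g⁵ eg⁰: orbital energy -2.0 × 25800 = -51600 cm⁻¹, and 2 additional pairs relative to high-spin add 55270 cm⁻¹, giving 3670 cm⁻¹.
E(LS) − E(HS) = 3670 − (0) = 3670 cm⁻¹.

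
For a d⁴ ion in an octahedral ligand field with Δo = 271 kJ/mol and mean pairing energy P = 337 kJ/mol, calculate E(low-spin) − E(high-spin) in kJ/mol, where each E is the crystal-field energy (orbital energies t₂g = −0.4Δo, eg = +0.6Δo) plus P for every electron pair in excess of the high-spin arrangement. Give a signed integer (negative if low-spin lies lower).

66

High-spin d⁴ fills as t₂g³ eg¹ with CFSE 3(−0.4) + 1(+0.6) = -0.6Δo = -163 kJ/mol.
For low-spin the configuration is t₂g⁴ eg⁰: orbital energy -1.6 × 271 = -434 kJ/mol, and 1 additional pair relative to high-spin adds 337 kJ/mol, giving -97 kJ/mol.
Thus E(LS) − E(HS) = 66 kJ/mol.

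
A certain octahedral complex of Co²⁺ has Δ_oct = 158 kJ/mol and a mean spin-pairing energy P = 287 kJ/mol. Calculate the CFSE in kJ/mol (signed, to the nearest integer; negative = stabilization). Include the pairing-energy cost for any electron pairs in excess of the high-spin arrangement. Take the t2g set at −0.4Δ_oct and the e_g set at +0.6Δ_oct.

Group 9 minus oxidation state +2 gives a d⁷ configuration for Co²⁺.
Δ_oct < P, so pairing is avoided: the ground state is high-spin.
That gives t2g^5 e_g^2.
Orbital CFSE = -0.8Δ_oct = -0.8 × 158 = -126 kJ/mol.
High-spin has no excess pairs, so no pairing correction applies.

-126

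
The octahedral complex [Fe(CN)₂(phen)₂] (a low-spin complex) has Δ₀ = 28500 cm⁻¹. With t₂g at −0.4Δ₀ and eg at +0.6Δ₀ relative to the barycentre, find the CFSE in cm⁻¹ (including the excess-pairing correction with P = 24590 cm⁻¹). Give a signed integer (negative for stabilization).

-19220

Ligand charges: 2×(-1) from CN⁻ and 2×(+0) from phen sum to -2; with overall charge +0, Fe is +2.
Fe is in group 8, so Fe²⁺ is d⁶ (8 − 2 = 6).
The d⁶ electrons fill as t₂g⁶ eg⁰.
CFSE(orbital) = 6×(-0.4Δ₀) + 0×(0.6Δ₀) = -2.4Δ₀; with Δ₀ = 28500 cm⁻¹ that is -68400 cm⁻¹.
Relative to high-spin t₂g⁴ eg² (1 paired), the low-spin configuration has 2 additional pairs, contributing +2 × 24590 = +49180 cm⁻¹.
Net CFSE = -68400 + 49180 = -19220 cm⁻¹.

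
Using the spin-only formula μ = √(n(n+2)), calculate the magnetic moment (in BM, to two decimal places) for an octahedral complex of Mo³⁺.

3.87 BM

Mo sits in group 6; removing 3 electrons leaves Mo³⁺ with 6 − 3 = 3 d electrons.
Configuration: t2g^3 e_g^0 → 3 unpaired electrons.
μ(spin-only) = √[3(3+2)] = √15 ≈ 3.87 BM.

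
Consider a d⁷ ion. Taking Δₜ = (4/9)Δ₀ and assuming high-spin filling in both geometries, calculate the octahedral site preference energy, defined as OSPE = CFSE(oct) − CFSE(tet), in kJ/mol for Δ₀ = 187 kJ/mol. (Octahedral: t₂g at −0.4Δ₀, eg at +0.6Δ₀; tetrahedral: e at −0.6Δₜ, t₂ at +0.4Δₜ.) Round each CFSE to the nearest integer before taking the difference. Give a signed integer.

-50

Octahedral high-spin t2g^5 e_g^2: CFSE = -0.8 × 187 = -150 kJ/mol.
In a tetrahedral site the filling is e^4 t2^3: CFSE(tet) = -1.2Δₜ = -1.2 × (4/9)(187) = -100 kJ/mol.
Subtracting, OSPE = -150 − (-100) = -50 kJ/mol.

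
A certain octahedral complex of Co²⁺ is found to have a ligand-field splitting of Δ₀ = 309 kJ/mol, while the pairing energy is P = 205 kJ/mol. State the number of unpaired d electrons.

Group 9 minus oxidation state +2 gives a d⁷ configuration for Co²⁺.
Here Δ₀ > P (309 > 205), so the low-spin state is favoured.
Configuration: t2g^6 e_g^1.
Unpaired electrons: 1.

1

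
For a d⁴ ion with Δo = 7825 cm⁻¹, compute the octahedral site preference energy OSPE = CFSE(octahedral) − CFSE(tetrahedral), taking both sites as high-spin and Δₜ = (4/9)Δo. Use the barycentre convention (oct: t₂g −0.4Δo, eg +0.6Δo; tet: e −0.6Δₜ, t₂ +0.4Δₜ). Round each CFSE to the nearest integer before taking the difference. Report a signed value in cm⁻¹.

Octahedral high-spin t₂g³ eg¹: CFSE = -0.6 × 7825 = -4695 cm⁻¹.
Tetrahedral e² t₂² gives -0.4Δₜ = -0.4 × (4/9) × 7825 = -1391 cm⁻¹.
OSPE = -4695 − (-1391) = -3304 cm⁻¹.

-3304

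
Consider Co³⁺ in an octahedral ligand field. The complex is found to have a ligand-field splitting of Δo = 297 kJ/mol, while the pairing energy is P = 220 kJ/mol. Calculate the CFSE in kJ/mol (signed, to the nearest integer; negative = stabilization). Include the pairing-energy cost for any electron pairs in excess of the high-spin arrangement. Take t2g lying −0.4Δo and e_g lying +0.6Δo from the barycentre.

-273

Co³⁺: group 9, so d-count = 9 − 3 = 6.
Δo > P, so pairing is preferred: the ground state is low-spin.
Filling d⁶ accordingly: t2g^6 e_g^0.
Orbital CFSE = -2.4Δo = -2.4 × 297 = -713 kJ/mol.
Excess pairs vs high-spin: 3 − 1 = 2; pairing cost = +440 kJ/mol.
Net CFSE = -713 + 440 = -273 kJ/mol.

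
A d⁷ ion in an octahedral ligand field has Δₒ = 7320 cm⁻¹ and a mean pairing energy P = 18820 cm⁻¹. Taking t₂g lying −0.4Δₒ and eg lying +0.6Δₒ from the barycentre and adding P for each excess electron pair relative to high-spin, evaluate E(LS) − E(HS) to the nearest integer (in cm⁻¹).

High-spin d⁷ fills as t₂g⁵ eg² with CFSE 5(−0.4) + 2(+0.6) = -0.8Δₒ = -5856 cm⁻¹.
Low-spin: t₂g⁶ eg¹, orbital CFSE = -1.8Δₒ = -13176 cm⁻¹; plus 1 excess pair × P = +18820 cm⁻¹; total 5644 cm⁻¹.
The difference is 5644 − (-5856) = 11500 cm⁻¹, so high-spin lies lower.

11500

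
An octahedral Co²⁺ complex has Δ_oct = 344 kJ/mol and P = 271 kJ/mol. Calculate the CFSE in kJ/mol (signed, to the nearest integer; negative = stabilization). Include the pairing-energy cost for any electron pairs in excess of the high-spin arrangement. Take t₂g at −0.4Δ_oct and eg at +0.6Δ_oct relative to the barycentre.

Co sits in group 9; removing 2 electrons leaves Co²⁺ with 9 − 2 = 7 d electrons.
Δ_oct > P, so pairing is preferred: the ground state is low-spin.
That gives t₂g⁶ eg¹.
Orbital CFSE = -1.8Δ_oct = -1.8 × 344 = -619 kJ/mol.
Excess pairs vs high-spin: 3 − 2 = 1; pairing cost = +271 kJ/mol.
Net CFSE = -619 + 271 = -348 kJ/mol.

-348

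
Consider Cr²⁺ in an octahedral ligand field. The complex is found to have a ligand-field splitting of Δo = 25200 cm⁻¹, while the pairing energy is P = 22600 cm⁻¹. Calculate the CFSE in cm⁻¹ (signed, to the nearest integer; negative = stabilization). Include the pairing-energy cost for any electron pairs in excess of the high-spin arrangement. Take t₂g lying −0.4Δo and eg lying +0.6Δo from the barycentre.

Cr is in group 6, so Cr²⁺ is d⁴ (6 − 2 = 4).
With Δo > P the complex is low-spin.
Filling d⁴ accordingly: t₂g⁴ eg⁰.
Orbital CFSE = -1.6Δo = -1.6 × 25200 = -40320 cm⁻¹.
Excess pairs vs high-spin: 1 − 0 = 1; pairing cost = +22600 cm⁻¹.
Net CFSE = -40320 + 22600 = -17720 cm⁻¹.

-17720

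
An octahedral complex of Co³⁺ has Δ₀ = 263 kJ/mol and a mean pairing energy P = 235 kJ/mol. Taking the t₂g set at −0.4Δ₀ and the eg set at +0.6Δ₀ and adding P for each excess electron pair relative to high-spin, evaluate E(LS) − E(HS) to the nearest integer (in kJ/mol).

Group 9 minus oxidation state +3 gives a d⁶ configuration for Co³⁺.
In the high-spin limit (t₂g⁴ eg²) the orbital term is -0.4Δ₀ = -105 kJ/mol, with no excess pairing.
Low-spin: t₂g⁶ eg⁰, orbital CFSE = -2.4Δ₀ = -631 kJ/mol; plus 2 excess pairs × P = +470 kJ/mol; total -161 kJ/mol.
Thus E(LS) − E(HS) = -56 kJ/mol.

-56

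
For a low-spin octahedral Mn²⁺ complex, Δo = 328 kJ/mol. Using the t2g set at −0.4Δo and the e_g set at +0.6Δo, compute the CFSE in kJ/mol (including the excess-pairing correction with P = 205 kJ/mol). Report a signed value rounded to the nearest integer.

-246

Group 7 minus oxidation state +2 gives a d⁵ configuration for Mn²⁺.
The d⁵ electrons fill as t2g^5 e_g^0.
Orbital CFSE = 5(-0.4) + 0(0.6) = -2.0Δo = -2.0 × 328 = -656 kJ/mol.
Relative to high-spin t2g^3 e_g^2 (0 paired), the low-spin configuration has 2 additional pairs, contributing +2 × 205 = +410 kJ/mol.
Overall CFSE = -656 + 410 = -246 kJ/mol.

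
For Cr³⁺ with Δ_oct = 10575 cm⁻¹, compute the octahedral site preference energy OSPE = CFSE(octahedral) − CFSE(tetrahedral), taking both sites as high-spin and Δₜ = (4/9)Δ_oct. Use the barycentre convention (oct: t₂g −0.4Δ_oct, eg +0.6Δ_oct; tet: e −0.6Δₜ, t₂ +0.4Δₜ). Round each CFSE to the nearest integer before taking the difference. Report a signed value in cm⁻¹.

-8930

Group 6 minus oxidation state +3 gives a d³ configuration for Cr³⁺.
Octahedral (high-spin): t2g^3 e_g^0, CFSE = 3(−0.4) + 0(+0.6) = -1.2Δ_oct = -1.2 × 10575 = -12690 cm⁻¹.
Tetrahedral: e^2 t2^1, CFSE = 2(−0.6) + 1(+0.4) = -0.8Δₜ = -0.8 × (4/9) × 10575 = -3760 cm⁻¹.
OSPE = CFSE(oct) − CFSE(tet) = -12690 − (-3760) = -8930 cm⁻¹.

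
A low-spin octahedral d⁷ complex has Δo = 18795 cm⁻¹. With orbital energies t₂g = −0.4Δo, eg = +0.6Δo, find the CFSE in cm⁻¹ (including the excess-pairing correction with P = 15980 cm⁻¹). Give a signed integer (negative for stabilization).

Electron filling gives t₂g⁶ eg¹.
Orbital CFSE = 6(-0.4) + 1(0.6) = -1.8Δo = -1.8 × 18795 = -33831 cm⁻¹.
High-spin d⁷ would be t₂g⁵ eg² with 2 pairs; low-spin has 3, so 1 excess pair costs +1P = +15980 cm⁻¹.
Combining: -33831 + 15980 = -17851 cm⁻¹.

-17851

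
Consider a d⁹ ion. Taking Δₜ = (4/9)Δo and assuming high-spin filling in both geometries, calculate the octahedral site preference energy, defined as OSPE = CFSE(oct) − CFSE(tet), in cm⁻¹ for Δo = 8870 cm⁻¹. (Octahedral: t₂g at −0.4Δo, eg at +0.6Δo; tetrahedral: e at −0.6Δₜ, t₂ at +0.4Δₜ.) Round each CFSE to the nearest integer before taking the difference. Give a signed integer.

Octahedral (high-spin): t2g^6 e_g^3, CFSE = 6(−0.4) + 3(+0.6) = -0.6Δo = -0.6 × 8870 = -5322 cm⁻¹.
In a tetrahedral site the filling is e^4 t2^5: CFSE(tet) = -0.4Δₜ = -0.4 × (4/9)(8870) = -1577 cm⁻¹.
Subtracting, OSPE = -5322 − (-1577) = -3745 cm⁻¹.

-3745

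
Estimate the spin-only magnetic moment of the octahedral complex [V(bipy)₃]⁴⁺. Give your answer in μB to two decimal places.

1.73 μB

bipy is neutral, so the +4 overall charge sits on V: oxidation state +4.
Group 5 minus oxidation state +4 gives a d¹ configuration for V⁴⁺.
Configuration: t₂g¹ eg⁰ → 1 unpaired electron.
μ(spin-only) = √[1(1+2)] = √3 ≈ 1.73 μB.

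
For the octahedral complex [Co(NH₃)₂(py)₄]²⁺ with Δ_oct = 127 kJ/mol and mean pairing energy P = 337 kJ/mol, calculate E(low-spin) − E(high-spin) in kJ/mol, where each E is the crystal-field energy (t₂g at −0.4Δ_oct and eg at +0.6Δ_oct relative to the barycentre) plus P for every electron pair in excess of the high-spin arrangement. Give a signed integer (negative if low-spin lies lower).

210

Ligand charges: 2×(+0) from NH₃ and 4×(+0) from py sum to +0; with overall charge +2, Co is +2.
Co sits in group 9; removing 2 electrons leaves Co²⁺ with 9 − 2 = 7 d electrons.
High-spin d⁷ fills as t₂g⁵ eg² with CFSE 5(−0.4) + 2(+0.6) = -0.8Δ_oct = -102 kJ/mol.
For low-spin the configuration is t₂g⁶ eg¹: orbital energy -1.8 × 127 = -229 kJ/mol, and 1 additional pair relative to high-spin adds 337 kJ/mol, giving 108 kJ/mol.
E(LS) − E(HS) = 108 − (-102) = 210 kJ/mol.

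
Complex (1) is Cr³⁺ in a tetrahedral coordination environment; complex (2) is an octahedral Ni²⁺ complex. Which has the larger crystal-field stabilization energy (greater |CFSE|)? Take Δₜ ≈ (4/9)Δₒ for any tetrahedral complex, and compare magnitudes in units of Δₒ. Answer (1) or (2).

(2)

(1): Cr is in group 6, so Cr³⁺ is d³ (6 − 3 = 3); Tetrahedral fields are weak (Δₜ ≈ 4/9 Δₒ), so electrons fill high-spin; e^2 t2^1, CFSE = -0.8Δₜ ≈ -0.36Δₒ.
(2): Ni²⁺: group 10, so d-count = 10 − 2 = 8; t₂g⁶ eg², CFSE = -1.2Δₒ.
So (2) has the larger |CFSE|.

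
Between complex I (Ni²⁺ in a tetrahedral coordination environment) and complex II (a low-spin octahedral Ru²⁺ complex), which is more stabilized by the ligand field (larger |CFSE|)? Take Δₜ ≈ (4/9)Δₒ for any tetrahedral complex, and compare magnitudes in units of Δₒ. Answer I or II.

II

I: Ni²⁺: group 10, so d-count = 10 − 2 = 8; With tetrahedral geometry the complex is necessarily high-spin; e⁴ t₂⁴, CFSE = -0.8Δₜ ≈ -0.36Δₒ.
II: Ru sits in group 8; removing 2 electrons leaves Ru²⁺ with 8 − 2 = 6 d electrons; t₂g⁶ eg⁰, CFSE = -2.4Δₒ.
So II has the larger |CFSE|.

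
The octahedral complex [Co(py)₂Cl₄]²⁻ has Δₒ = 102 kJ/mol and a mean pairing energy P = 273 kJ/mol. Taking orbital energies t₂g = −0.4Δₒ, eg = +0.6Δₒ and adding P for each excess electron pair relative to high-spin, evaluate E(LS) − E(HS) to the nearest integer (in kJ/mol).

Ligand charges: 2×(+0) from py and 4×(-1) from Cl⁻ sum to -4; with overall charge -2, Co is +2.
Group 9 minus oxidation state +2 gives a d⁷ configuration for Co²⁺.
High-spin: t₂g⁵ eg², CFSE = -0.8Δₒ = -82 kJ/mol.
Low-spin: t₂g⁶ eg¹, orbital CFSE = -1.8Δₒ = -184 kJ/mol; plus 1 excess pair × P = +273 kJ/mol; total 89 kJ/mol.
E(LS) − E(HS) = 89 − (-82) = 171 kJ/mol.

171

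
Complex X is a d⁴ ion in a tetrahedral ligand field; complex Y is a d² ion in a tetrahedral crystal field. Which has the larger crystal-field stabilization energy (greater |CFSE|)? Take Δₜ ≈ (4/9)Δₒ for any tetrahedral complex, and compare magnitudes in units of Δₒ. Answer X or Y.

Y

X: With tetrahedral geometry the complex is necessarily high-spin; e^2 t2^2, CFSE = -0.4Δₜ ≈ -0.18Δₒ.
Y: With tetrahedral geometry the complex is necessarily high-spin; e² t₂⁰, CFSE = -1.2Δₜ ≈ -0.53Δₒ.
So Y has the larger |CFSE|.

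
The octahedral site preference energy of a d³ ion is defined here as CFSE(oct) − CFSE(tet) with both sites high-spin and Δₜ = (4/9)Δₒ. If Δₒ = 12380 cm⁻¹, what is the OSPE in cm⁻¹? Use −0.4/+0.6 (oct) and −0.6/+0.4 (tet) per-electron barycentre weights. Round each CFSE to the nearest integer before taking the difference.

Octahedral high-spin t2g^3 e_g^0: CFSE = -1.2 × 12380 = -14856 cm⁻¹.
Tetrahedral: e^2 t2^1, CFSE = 2(−0.6) + 1(+0.4) = -0.8Δₜ = -0.8 × (4/9) × 12380 = -4402 cm⁻¹.
Subtracting, OSPE = -14856 − (-4402) = -10454 cm⁻¹.

-10454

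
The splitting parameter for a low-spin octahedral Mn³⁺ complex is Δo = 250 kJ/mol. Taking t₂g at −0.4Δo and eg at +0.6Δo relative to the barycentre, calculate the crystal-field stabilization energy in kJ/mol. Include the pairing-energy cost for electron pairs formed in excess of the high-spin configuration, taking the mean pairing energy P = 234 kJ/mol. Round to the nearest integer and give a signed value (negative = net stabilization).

Mn³⁺: group 7, so d-count = 7 − 3 = 4.
Configuration: t₂g⁴ eg⁰.
The orbital stabilization is -1.6Δo = -1.6 × 250 = -400 kJ/mol.
Pairing penalty: 1 pair vs 0 in the high-spin reference → 1 extra × P = 234 kJ/mol.
Net CFSE = -400 + 234 = -166 kJ/mol.

-166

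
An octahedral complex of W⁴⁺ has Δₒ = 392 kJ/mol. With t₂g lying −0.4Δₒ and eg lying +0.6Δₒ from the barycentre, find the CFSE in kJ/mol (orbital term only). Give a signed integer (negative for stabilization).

-314

Group 6 minus oxidation state +4 gives a d² configuration for W⁴⁺.
Electron filling gives t₂g² eg⁰.
CFSE(orbital) = 2×(-0.4Δₒ) + 0×(0.6Δₒ) = -0.8Δₒ; with Δₒ = 392 kJ/mol that is -314 kJ/mol.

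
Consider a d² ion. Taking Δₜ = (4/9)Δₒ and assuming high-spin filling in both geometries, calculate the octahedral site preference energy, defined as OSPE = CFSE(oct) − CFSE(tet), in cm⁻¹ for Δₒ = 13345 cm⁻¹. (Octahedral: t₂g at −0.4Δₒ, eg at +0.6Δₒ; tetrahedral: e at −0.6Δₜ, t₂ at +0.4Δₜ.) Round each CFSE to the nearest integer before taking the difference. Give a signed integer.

-3559

Octahedral (high-spin): t2g^2 e_g^0, CFSE = 2(−0.4) + 0(+0.6) = -0.8Δₒ = -0.8 × 13345 = -10676 cm⁻¹.
In a tetrahedral site the filling is e^2 t2^0: CFSE(tet) = -1.2Δₜ = -1.2 × (4/9)(13345) = -7117 cm⁻¹.
OSPE = CFSE(oct) − CFSE(tet) = -10676 − (-7117) = -3559 cm⁻¹.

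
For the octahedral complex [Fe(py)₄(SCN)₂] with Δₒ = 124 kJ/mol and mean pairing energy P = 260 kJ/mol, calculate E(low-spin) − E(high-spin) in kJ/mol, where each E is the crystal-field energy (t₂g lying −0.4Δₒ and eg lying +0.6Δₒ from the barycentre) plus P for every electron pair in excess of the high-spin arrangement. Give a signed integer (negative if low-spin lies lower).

272

Ligand charges: 4×(+0) from py and 2×(-1) from SCN⁻ sum to -2; with overall charge +0, Fe is +2.
Fe is in group 8, so Fe²⁺ is d⁶ (8 − 2 = 6).
In the high-spin limit (t₂g⁴ eg²) the orbital term is -0.4Δₒ = -50 kJ/mol, with no excess pairing.
Low-spin t₂g⁶ eg⁰ gives -2.4Δₒ = -298 kJ/mol, but forming 2 extra pairs costs 2P = 520 kJ/mol, so E(LS) = -298 + 520 = 222 kJ/mol.
E(LS) − E(HS) = 222 − (-50) = 272 kJ/mol.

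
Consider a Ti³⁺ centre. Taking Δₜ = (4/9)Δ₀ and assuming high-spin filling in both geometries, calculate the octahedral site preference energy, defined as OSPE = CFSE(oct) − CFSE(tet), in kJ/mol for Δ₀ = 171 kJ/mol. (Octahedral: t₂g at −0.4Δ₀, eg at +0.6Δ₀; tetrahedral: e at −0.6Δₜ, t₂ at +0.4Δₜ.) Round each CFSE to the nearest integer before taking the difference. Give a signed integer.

-22

Ti sits in group 4; removing 3 electrons leaves Ti³⁺ with 4 − 3 = 1 d electrons.
In an octahedral site d¹ (HS) is t₂g¹ eg⁰, giving CFSE(oct) = -0.4Δ₀ = -68 kJ/mol.
In a tetrahedral site the filling is e¹ t₂⁰: CFSE(tet) = -0.6Δₜ = -0.6 × (4/9)(171) = -46 kJ/mol.
OSPE = CFSE(oct) − CFSE(tet) = -68 − (-46) = -22 kJ/mol.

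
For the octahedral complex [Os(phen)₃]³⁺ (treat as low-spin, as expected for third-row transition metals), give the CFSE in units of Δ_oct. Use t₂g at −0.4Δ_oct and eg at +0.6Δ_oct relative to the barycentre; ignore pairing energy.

-2.0 Δ_oct

phen is neutral, so the +3 overall charge sits on Os: oxidation state +3.
Os sits in group 8; removing 3 electrons leaves Os³⁺ with 8 − 3 = 5 d electrons.
Configuration: t₂g⁵ eg⁰.
CFSE = 5(-0.4Δ_oct) + 0(0.6Δ_oct) = -2.0Δ_oct + 0.0Δ_oct = -2.0Δ_oct.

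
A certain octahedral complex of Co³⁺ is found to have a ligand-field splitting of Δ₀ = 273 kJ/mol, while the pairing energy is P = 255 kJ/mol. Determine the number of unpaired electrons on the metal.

Group 9 minus oxidation state +3 gives a d⁶ configuration for Co³⁺.
Here Δ₀ > P (273 > 255), so the low-spin state is favoured.
Filling d⁶ accordingly: t₂g⁶ eg⁰.
Unpaired electrons: 0.

0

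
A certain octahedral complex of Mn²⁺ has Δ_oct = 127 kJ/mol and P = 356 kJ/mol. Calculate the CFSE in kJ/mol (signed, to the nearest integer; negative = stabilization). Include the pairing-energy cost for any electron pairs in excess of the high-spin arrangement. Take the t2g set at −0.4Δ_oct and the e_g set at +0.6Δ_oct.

0

Mn²⁺: group 7, so d-count = 7 − 2 = 5.
With Δ_oct < P the complex is high-spin.
That gives t2g^3 e_g^2.
Orbital CFSE = 0.0Δ_oct = 0.0 × 127 = 0 kJ/mol.
High-spin has no excess pairs, so no pairing correction applies.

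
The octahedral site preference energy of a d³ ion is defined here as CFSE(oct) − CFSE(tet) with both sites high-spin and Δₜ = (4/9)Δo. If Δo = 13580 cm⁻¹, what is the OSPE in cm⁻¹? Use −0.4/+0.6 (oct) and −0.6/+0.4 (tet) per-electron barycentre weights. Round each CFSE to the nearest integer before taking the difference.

-11468

In an octahedral site d³ (HS) is t₂g³ eg⁰, giving CFSE(oct) = -1.2Δo = -16296 cm⁻¹.
Tetrahedral: e² t₂¹, CFSE = 2(−0.6) + 1(+0.4) = -0.8Δₜ = -0.8 × (4/9) × 13580 = -4828 cm⁻¹.
OSPE = -16296 − (-4828) = -11468 cm⁻¹.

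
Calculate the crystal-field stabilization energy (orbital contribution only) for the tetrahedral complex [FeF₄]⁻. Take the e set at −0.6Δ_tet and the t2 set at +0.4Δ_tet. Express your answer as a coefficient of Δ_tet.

Each F⁻ contributes -1; 4 × (-1) = -4. With overall charge -1, Fe is in the +3 oxidation state.
Fe sits in group 8; removing 3 electrons leaves Fe³⁺ with 8 − 3 = 5 d electrons.
With tetrahedral geometry the complex is necessarily high-spin.
Configuration: e^2 t2^3.
CFSE = 2(-0.6Δ_tet) + 3(0.4Δ_tet) = -1.2Δ_tet + 1.2Δ_tet = 0.0Δ_tet.

0.0 Δ_tet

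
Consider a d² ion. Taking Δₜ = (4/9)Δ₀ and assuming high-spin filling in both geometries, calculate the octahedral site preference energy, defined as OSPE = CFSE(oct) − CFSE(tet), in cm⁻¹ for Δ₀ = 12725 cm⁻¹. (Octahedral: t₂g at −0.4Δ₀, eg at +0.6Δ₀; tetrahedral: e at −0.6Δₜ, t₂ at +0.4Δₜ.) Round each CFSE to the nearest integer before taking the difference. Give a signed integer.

-3393

Octahedral high-spin t2g^2 e_g^0: CFSE = -0.8 × 12725 = -10180 cm⁻¹.
In a tetrahedral site the filling is e^2 t2^0: CFSE(tet) = -1.2Δₜ = -1.2 × (4/9)(12725) = -6787 cm⁻¹.
Subtracting, OSPE = -10180 − (-6787) = -3393 cm⁻¹.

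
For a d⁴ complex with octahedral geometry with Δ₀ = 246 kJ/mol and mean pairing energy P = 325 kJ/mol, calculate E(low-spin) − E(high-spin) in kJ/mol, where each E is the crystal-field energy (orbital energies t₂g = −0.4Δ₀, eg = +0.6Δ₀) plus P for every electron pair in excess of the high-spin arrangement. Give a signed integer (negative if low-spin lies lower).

79

In the high-spin limit (t₂g³ eg¹) the orbital term is -0.6Δ₀ = -148 kJ/mol, with no excess pairing.
Low-spin t₂g⁴ eg⁰ gives -1.6Δ₀ = -394 kJ/mol, but forming 1 extra pair costs 1P = 325 kJ/mol, so E(LS) = -394 + 325 = -69 kJ/mol.
The difference is -69 − (-148) = 79 kJ/mol, so high-spin lies lower.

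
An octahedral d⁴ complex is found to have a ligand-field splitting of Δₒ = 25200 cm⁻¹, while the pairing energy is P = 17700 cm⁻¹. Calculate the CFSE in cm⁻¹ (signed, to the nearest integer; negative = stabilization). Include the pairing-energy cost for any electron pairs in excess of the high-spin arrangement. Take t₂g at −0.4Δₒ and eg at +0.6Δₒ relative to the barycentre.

-22620

Δₒ > P, so pairing is preferred: the ground state is low-spin.
That gives t₂g⁴ eg⁰.
Orbital CFSE = -1.6Δₒ = -1.6 × 25200 = -40320 cm⁻¹.
Excess pairs vs high-spin: 1 − 0 = 1; pairing cost = +17700 cm⁻¹.
Net CFSE = -40320 + 17700 = -22620 cm⁻¹.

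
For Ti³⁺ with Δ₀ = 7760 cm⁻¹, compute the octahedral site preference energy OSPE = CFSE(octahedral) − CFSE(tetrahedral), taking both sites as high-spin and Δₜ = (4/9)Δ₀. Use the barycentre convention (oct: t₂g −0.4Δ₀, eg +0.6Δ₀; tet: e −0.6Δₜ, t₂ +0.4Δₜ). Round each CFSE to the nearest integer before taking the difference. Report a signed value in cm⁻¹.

-1035

Group 4 minus oxidation state +3 gives a d¹ configuration for Ti³⁺.
Octahedral (high-spin): t₂g¹ eg⁰, CFSE = 1(−0.4) + 0(+0.6) = -0.4Δ₀ = -0.4 × 7760 = -3104 cm⁻¹.
In a tetrahedral site the filling is e¹ t₂⁰: CFSE(tet) = -0.6Δₜ = -0.6 × (4/9)(7760) = -2069 cm⁻¹.
Subtracting, OSPE = -3104 − (-2069) = -1035 cm⁻¹.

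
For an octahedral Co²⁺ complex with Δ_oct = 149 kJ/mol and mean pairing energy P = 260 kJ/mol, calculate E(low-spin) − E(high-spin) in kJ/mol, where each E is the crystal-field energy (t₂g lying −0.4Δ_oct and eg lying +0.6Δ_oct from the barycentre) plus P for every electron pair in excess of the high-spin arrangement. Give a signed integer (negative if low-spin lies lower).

Co is in group 9, so Co²⁺ is d⁷ (9 − 2 = 7).
High-spin d⁷ fills as t₂g⁵ eg² with CFSE 5(−0.4) + 2(+0.6) = -0.8Δ_oct = -119 kJ/mol.
For low-spin the configuration is t₂g⁶ eg¹: orbital energy -1.8 × 149 = -268 kJ/mol, and 1 additional pair relative to high-spin adds 260 kJ/mol, giving -8 kJ/mol.
The difference is -8 − (-119) = 111 kJ/mol, so high-spin lies lower.

111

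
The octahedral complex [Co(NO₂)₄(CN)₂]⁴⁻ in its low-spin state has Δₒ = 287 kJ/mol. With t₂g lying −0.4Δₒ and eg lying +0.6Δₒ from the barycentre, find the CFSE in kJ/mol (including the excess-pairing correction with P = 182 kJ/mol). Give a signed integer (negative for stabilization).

Ligand charges: 4×(-1) from NO₂⁻ and 2×(-1) from CN⁻ sum to -6; with overall charge -4, Co is +2.
Group 9 minus oxidation state +2 gives a d⁷ configuration for Co²⁺.
The d⁷ electrons fill as t₂g⁶ eg¹.
CFSE(orbital) = 6×(-0.4Δₒ) + 1×(0.6Δₒ) = -1.8Δₒ; with Δₒ = 287 kJ/mol that is -517 kJ/mol.
High-spin d⁷ would be t₂g⁵ eg² with 2 pairs; low-spin has 3, so 1 excess pair costs +1P = +182 kJ/mol.
Combining: -517 + 182 = -335 kJ/mol.

-335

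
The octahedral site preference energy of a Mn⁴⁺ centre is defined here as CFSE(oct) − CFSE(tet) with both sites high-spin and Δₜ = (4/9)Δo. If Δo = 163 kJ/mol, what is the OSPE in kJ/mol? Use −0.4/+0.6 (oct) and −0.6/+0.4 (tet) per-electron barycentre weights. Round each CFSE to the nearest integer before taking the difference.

-138

Mn sits in group 7; removing 4 electrons leaves Mn⁴⁺ with 7 − 4 = 3 d electrons.
Octahedral (high-spin): t₂g³ eg⁰, CFSE = 3(−0.4) + 0(+0.6) = -1.2Δo = -1.2 × 163 = -196 kJ/mol.
Tetrahedral: e² t₂¹, CFSE = 2(−0.6) + 1(+0.4) = -0.8Δₜ = -0.8 × (4/9) × 163 = -58 kJ/mol.
OSPE = -196 − (-58) = -138 kJ/mol.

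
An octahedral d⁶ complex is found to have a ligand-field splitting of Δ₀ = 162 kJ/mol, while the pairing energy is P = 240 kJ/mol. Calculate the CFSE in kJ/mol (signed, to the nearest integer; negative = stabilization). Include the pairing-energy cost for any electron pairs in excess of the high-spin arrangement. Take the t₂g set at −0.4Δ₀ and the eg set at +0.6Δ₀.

Here Δ₀ < P (162 < 240), so the high-spin state is favoured.
That gives t₂g⁴ eg².
Orbital CFSE = -0.4Δ₀ = -0.4 × 162 = -65 kJ/mol.
High-spin has no excess pairs, so no pairing correction applies.

-65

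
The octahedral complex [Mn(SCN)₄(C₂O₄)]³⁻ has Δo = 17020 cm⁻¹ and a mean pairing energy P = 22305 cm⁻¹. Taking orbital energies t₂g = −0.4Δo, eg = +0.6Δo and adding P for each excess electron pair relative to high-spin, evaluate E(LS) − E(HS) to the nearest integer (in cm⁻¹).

Ligand charges: 4×(-1) from SCN⁻ and 1×(-2) from C₂O₄²⁻ sum to -6; with overall charge -3, Mn is +3.
Mn sits in group 7; removing 3 electrons leaves Mn³⁺ with 7 − 3 = 4 d electrons.
High-spin: t₂g³ eg¹, CFSE = -0.6Δo = -10212 cm⁻¹.
For low-spin the configuration is t₂g⁴ eg⁰: orbital energy -1.6 × 17020 = -27232 cm⁻¹, and 1 additional pair relative to high-spin adds 22305 cm⁻¹, giving -4927 cm⁻¹.
E(LS) − E(HS) = -4927 − (-10212) = 5285 cm⁻¹.

5285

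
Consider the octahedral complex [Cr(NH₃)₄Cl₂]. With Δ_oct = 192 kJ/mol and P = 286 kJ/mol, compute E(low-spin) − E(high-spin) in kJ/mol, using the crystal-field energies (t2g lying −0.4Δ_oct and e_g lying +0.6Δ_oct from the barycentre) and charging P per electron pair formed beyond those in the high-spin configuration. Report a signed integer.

Ligand charges: 4×(+0) from NH₃ and 2×(-1) from Cl⁻ sum to -2; with overall charge +0, Cr is +2.
Group 6 minus oxidation state +2 gives a d⁴ configuration for Cr²⁺.
High-spin: t2g^3 e_g^1, CFSE = -0.6Δ_oct = -115 kJ/mol.
Low-spin: t2g^4 e_g^0, orbital CFSE = -1.6Δ_oct = -307 kJ/mol; plus 1 excess pair × P = +286 kJ/mol; total -21 kJ/mol.
Thus E(LS) − E(HS) = 94 kJ/mol.

94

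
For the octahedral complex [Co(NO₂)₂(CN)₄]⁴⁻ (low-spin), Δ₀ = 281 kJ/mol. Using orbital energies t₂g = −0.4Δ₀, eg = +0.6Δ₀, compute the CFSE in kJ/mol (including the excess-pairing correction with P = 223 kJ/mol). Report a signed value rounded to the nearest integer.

-283

Ligand charges: 2×(-1) from NO₂⁻ and 4×(-1) from CN⁻ sum to -6; with overall charge -4, Co is +2.
Co sits in group 9; removing 2 electrons leaves Co²⁺ with 9 − 2 = 7 d electrons.
The d⁷ electrons fill as t₂g⁶ eg¹.
CFSE(orbital) = 6×(-0.4Δ₀) + 1×(0.6Δ₀) = -1.8Δ₀; with Δ₀ = 281 kJ/mol that is -506 kJ/mol.
High-spin d⁷ would be t₂g⁵ eg² with 2 pairs; low-spin has 3, so 1 excess pair costs +1P = +223 kJ/mol.
Overall CFSE = -506 + 223 = -283 kJ/mol.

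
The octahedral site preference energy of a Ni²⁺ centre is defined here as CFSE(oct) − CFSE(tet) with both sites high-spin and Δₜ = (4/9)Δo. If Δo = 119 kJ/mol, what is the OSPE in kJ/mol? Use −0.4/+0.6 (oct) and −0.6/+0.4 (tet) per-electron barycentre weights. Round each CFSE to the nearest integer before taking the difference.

-101

Ni sits in group 10; removing 2 electrons leaves Ni²⁺ with 10 − 2 = 8 d electrons.
In an octahedral site d⁸ (HS) is t₂g⁶ eg², giving CFSE(oct) = -1.2Δo = -143 kJ/mol.
Tetrahedral e⁴ t₂⁴ gives -0.8Δₜ = -0.8 × (4/9) × 119 = -42 kJ/mol.
OSPE = CFSE(oct) − CFSE(tet) = -143 − (-42) = -101 kJ/mol.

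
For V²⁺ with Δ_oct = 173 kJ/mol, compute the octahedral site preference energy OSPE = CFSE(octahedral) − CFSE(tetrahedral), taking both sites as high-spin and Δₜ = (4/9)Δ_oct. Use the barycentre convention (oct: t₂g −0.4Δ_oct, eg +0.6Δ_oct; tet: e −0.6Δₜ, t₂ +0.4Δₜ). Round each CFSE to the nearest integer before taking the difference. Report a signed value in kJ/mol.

V sits in group 5; removing 2 electrons leaves V²⁺ with 5 − 2 = 3 d electrons.
Octahedral (high-spin): t₂g³ eg⁰, CFSE = 3(−0.4) + 0(+0.6) = -1.2Δ_oct = -1.2 × 173 = -208 kJ/mol.
In a tetrahedral site the filling is e² t₂¹: CFSE(tet) = -0.8Δₜ = -0.8 × (4/9)(173) = -62 kJ/mol.
OSPE = -208 − (-62) = -146 kJ/mol.

-146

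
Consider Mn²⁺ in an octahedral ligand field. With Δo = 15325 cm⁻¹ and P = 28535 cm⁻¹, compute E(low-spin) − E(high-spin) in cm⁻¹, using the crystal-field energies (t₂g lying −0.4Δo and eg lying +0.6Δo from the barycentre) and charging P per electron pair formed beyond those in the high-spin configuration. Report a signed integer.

Mn is in group 7, so Mn²⁺ is d⁵ (7 − 2 = 5).
High-spin: t₂g³ eg², CFSE = 0.0Δo = 0 cm⁻¹.
Low-spin: t₂g⁵ eg⁰, orbital CFSE = -2.0Δo = -30650 cm⁻¹; plus 2 excess pairs × P = +57070 cm⁻¹; total 26420 cm⁻¹.
E(LS) − E(HS) = 26420 − (0) = 26420 cm⁻¹.

26420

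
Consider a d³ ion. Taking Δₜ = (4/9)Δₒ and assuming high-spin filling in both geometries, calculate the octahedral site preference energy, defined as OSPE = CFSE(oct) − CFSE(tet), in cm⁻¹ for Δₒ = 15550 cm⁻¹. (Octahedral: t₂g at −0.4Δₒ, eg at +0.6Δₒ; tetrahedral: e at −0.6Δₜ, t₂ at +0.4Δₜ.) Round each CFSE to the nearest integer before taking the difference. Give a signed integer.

Octahedral high-spin t2g^3 e_g^0: CFSE = -1.2 × 15550 = -18660 cm⁻¹.
Tetrahedral e^2 t2^1 gives -0.8Δₜ = -0.8 × (4/9) × 15550 = -5529 cm⁻¹.
Subtracting, OSPE = -18660 − (-5529) = -13131 cm⁻¹.

-13131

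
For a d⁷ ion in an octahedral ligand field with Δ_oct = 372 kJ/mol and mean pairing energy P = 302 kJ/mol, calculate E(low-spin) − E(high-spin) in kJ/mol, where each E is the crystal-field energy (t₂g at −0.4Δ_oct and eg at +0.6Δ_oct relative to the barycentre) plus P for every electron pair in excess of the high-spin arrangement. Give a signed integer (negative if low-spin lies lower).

High-spin d⁷ fills as t₂g⁵ eg² with CFSE 5(−0.4) + 2(+0.6) = -0.8Δ_oct = -298 kJ/mol.
Low-spin: t₂g⁶ eg¹, orbital CFSE = -1.8Δ_oct = -670 kJ/mol; plus 1 excess pair × P = +302 kJ/mol; total -368 kJ/mol.
The difference is -368 − (-298) = -70 kJ/mol, so low-spin lies lower.

-70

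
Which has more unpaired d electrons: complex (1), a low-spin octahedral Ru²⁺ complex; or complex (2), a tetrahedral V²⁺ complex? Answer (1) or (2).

(1): Group 8 minus oxidation state +2 gives a d⁶ configuration for Ru²⁺; t₂g⁶ eg⁰ → 0 unpaired.
(2): V²⁺: group 5, so d-count = 5 − 2 = 3; Tetrahedral splitting is small, so the complex is high-spin; e^2 t2^1 → 3 unpaired.
So (2) has more unpaired electrons.

(2)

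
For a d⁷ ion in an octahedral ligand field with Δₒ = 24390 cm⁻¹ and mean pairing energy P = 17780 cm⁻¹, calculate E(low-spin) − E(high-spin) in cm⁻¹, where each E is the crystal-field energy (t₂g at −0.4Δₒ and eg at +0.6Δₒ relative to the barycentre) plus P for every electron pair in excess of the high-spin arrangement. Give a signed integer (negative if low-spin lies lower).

High-spin: t₂g⁵ eg², CFSE = -0.8Δₒ = -19512 cm⁻¹.
For low-spin the configuration is t₂g⁶ eg¹: orbital energy -1.8 × 24390 = -43902 cm⁻¹, and 1 additional pair relative to high-spin adds 17780 cm⁻¹, giving -26122 cm⁻¹.
E(LS) − E(HS) = -26122 − (-19512) = -6610 cm⁻¹.

-6610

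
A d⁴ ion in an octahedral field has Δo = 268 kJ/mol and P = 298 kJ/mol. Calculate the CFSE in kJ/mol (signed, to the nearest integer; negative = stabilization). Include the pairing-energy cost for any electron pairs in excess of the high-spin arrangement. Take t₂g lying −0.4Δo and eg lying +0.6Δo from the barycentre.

-161

Δo < P, so pairing is avoided: the ground state is high-spin.
Configuration: t₂g³ eg¹.
Orbital CFSE = -0.6Δo = -0.6 × 268 = -161 kJ/mol.
High-spin has no excess pairs, so no pairing correction applies.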